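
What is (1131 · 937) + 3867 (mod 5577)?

3984

1131 · 937 = 1059747 ≡ 117 (mod 5577)
117 + 3867 = 3984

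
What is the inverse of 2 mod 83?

42

Apply the Euclidean algorithm and back-substitute:
83 = 41×2 + 1
2 = 2×1 + 0
gcd(2, 83) = 1, so the inverse exists.
Bézout: 1 = 1×83 − 41×2.
So 2⁻¹ ≡ −41 ≡ 42 (mod 83).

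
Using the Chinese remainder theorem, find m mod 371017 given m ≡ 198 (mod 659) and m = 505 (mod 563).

659⁻¹ mod 563: 659·217 ≡ 1 (mod 563), so 659⁻¹ ≡ 217.
m = 198 + 659·((505 − 198)·217 mod 563) = 198 + 659·185 = 122113.
Check: 122113 mod 659 = 198, 122113 mod 563 = 505. ✓

122113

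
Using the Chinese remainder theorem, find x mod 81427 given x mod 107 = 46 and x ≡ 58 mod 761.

80724

107⁻¹ mod 761: 107·697 ≡ 1 (mod 761), so 107⁻¹ ≡ 697.
x = 46 + 107·((58 − 46)·697 mod 761) = 46 + 107·754 = 80724.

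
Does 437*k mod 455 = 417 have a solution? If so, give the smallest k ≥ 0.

gcd(437, 455) = 1, so a unique solution mod 455 exists.
437⁻¹ ≡ 278 (mod 455).
k ≡ 278*417 ≡ 356 (mod 455).

356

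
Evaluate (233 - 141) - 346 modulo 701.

447

233 - 141 = 92
92 - 346 = -254 ≡ 447 (mod 701)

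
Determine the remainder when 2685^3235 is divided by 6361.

3608

Using repeated squaring:
2685^1 ≡ 2685 (mod 6361)
2685^2 ≡ 2685^2 = 7209225 ≡ 2212 (mod 6361)
2685^4 ≡ 2212^2 = 4892944 ≡ 1335 (mod 6361)
2685^8 ≡ 1335^2 = 1782225 ≡ 1145 (mod 6361)
2685^16 ≡ 1145^2 = 1311025 ≡ 659 (mod 6361)
2685^32 ≡ 659^2 = 434281 ≡ 1733 (mod 6361)
2685^64 ≡ 1733^2 = 3003289 ≡ 897 (mod 6361)
2685^128 ≡ 897^2 = 804609 ≡ 3123 (mod 6361)
2685^256 ≡ 3123^2 = 9753129 ≡ 1716 (mod 6361)
2685^512 ≡ 1716^2 = 2944656 ≡ 5874 (mod 6361)
2685^1024 ≡ 5874^2 = 34503876 ≡ 1812 (mod 6361)
2685^2048 ≡ 1812^2 = 3283344 ≡ 1068 (mod 6361)
2685^3235 = 2685^2048 · 2685^1024 · 2685^128 · 2685^32 · 2685^2 · 2685^1 ≡ 1068 · 1812 · 3123 · 1733 · 2212 · 2685 (mod 6361).
Accumulate the product:
1068 · 1812 = 1935216 ≡ 1472
1472 · 3123 = 4597056 ≡ 4414
4414 · 1733 = 7649462 ≡ 3540
3540 · 2212 = 7830480 ≡ 89
89 · 2685 = 238965 ≡ 3608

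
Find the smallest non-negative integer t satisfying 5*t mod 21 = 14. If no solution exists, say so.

gcd(5, 21) = 1, so a unique solution mod 21 exists.
5⁻¹ ≡ 17 (mod 21).
t ≡ 17*14 ≡ 7 (mod 21).

7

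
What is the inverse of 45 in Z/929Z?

640

929 = 20*45 + 29
45 = 1*29 + 16
29 = 1*16 + 13
16 = 1*13 + 3
13 = 4*3 + 1
3 = 3*1 + 0
gcd(45, 929) = 1, so the inverse exists.
Back-substitute for 1:
1 = 1*13 − 4*3
  = −4*16 + 5*13
  = 5*29 − 9*16
  = −9*45 + 14*29
  = 14*929 − 289*45
So 45⁻¹ ≡ −289 ≡ 640 (mod 929).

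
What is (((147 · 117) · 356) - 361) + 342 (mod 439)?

147 · 117 = 17199 ≡ 78 (mod 439)
78 · 356 = 27768 ≡ 111 (mod 439)
111 - 361 = -250 ≡ 189 (mod 439)
189 + 342 = 531 ≡ 92 (mod 439)

92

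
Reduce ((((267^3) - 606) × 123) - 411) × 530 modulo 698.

602

(267)^3 ≡ 401 (mod 698)
401 - 606 = -205 ≡ 493 (mod 698)
493 × 123 = 60639 ≡ 611 (mod 698)
611 - 411 = 200
200 × 530 = 106000 ≡ 602 (mod 698)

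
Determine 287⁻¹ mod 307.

46

307 = 1·287 + 20
287 = 14·20 + 7
20 = 2·7 + 6
7 = 1·6 + 1
6 = 6·1 + 0
gcd(287, 307) = 1, so the inverse exists.
Back-substitute for 1:
1 = 1·7 − 1·6
  = −1·20 + 3·7
  = 3·287 − 43·20
  = −43·307 + 46·287
So 287⁻¹ ≡ 46 (mod 307).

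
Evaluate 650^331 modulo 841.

331 in binary is 101001011, i.e. 331 = 256 + 64 + 8 + 2 + 1.
650^1 ≡ 650 (mod 841)
650^2 ≡ 650^2 = 422500 ≡ 318 (mod 841)
650^4 ≡ 318^2 = 101124 ≡ 204 (mod 841)
650^8 ≡ 204^2 = 41616 ≡ 407 (mod 841)
650^16 ≡ 407^2 = 165649 ≡ 813 (mod 841)
650^32 ≡ 813^2 = 660969 ≡ 784 (mod 841)
650^64 ≡ 784^2 = 614656 ≡ 726 (mod 841)
650^128 ≡ 726^2 = 527076 ≡ 610 (mod 841)
650^256 ≡ 610^2 = 372100 ≡ 378 (mod 841)
650^331 = 650^256 · 650^64 · 650^8 · 650^2 · 650^1 ≡ 378 · 726 · 407 · 318 · 650 (mod 841).
Accumulate the product:
378 · 726 = 274428 ≡ 262
262 · 407 = 106634 ≡ 668
668 · 318 = 212424 ≡ 492
492 · 650 = 319800 ≡ 220

220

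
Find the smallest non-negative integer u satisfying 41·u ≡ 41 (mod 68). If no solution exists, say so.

gcd(41, 68) = 1, so a unique solution mod 68 exists.
41⁻¹ ≡ 5 (mod 68).
u ≡ 5·41 ≡ 1 (mod 68).

1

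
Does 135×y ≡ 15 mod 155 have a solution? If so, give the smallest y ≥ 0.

gcd(135, 155) = 5, and 5 | 15, so solutions exist.
Divide through by 5: 27×y mod 31 = 3.
27⁻¹ ≡ 23 (mod 31).
y ≡ 23×3 ≡ 7 (mod 31).
The smallest non-negative solution is y = 7.

7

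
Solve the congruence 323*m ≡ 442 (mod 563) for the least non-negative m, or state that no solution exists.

31

gcd(323, 563) = 1, so a unique solution mod 563 exists.
323⁻¹ ≡ 251 (mod 563).
m ≡ 251*442 ≡ 31 (mod 563).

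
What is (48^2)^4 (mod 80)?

(48)^2 ≡ 64 (mod 80)
(64)^4 ≡ 16 (mod 80)

16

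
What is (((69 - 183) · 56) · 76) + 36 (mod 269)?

128

69 - 183 = -114 ≡ 155 (mod 269)
155 · 56 = 8680 ≡ 72 (mod 269)
72 · 76 = 5472 ≡ 92 (mod 269)
92 + 36 = 128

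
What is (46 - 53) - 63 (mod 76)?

6

46 - 53 = -7 ≡ 69 (mod 76)
69 - 63 = 6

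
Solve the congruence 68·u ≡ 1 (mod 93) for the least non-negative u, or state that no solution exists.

26

gcd(68, 93) = 1, so a unique solution mod 93 exists.
68⁻¹ ≡ 26 (mod 93).
u ≡ 26·1 ≡ 26 (mod 93).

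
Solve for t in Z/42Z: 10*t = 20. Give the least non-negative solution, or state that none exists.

2

gcd(10, 42) = 2, and 2 | 20, so solutions exist.
Divide through by 2: 5*t mod 21 = 10.
5⁻¹ ≡ 17 (mod 21).
t ≡ 17*10 ≡ 2 (mod 21).
The smallest non-negative solution is t = 2.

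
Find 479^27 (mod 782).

Using repeated squaring:
27 in binary is 11011, i.e. 27 = 16 + 8 + 2 + 1.
479^1 ≡ 479 (mod 782)
479^2 ≡ 479^2 = 229441 ≡ 315 (mod 782)
479^4 ≡ 315^2 = 99225 ≡ 693 (mod 782)
479^8 ≡ 693^2 = 480249 ≡ 101 (mod 782)
479^16 ≡ 101^2 = 10201 ≡ 35 (mod 782)
479^27 = 479^16 × 479^8 × 479^2 × 479^1 ≡ 35 × 101 × 315 × 479 (mod 782).
Accumulate the product:
35 × 101 = 3535 ≡ 407
407 × 315 = 128205 ≡ 739
739 × 479 = 353981 ≡ 517

517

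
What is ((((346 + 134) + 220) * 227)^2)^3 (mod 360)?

280

346 + 134 = 480 ≡ 120 (mod 360)
120 + 220 = 340
340 * 227 = 77180 ≡ 140 (mod 360)
(140)^2 ≡ 160 (mod 360)
(160)^3 ≡ 280 (mod 360)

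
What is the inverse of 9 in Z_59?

59 = 6*9 + 5
9 = 1*5 + 4
5 = 1*4 + 1
4 = 4*1 + 0
gcd(9, 59) = 1, so the inverse exists.
Back-substitute for 1:
1 = 1*5 − 1*4
  = −1*9 + 2*5
  = 2*59 − 13*9
So 9⁻¹ ≡ −13 ≡ 46 (mod 59).

46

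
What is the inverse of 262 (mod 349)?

By the extended Euclidean algorithm:
349 = 1·262 + 87
262 = 3·87 + 1
87 = 87·1 + 0
gcd(262, 349) = 1, so the inverse exists.
Back-substitute for 1:
1 = 1·262 − 3·87
  = −3·349 + 4·262
So 262⁻¹ ≡ 4 (mod 349).

4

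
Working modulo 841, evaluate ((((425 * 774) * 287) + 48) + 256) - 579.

425 * 774 = 328950 ≡ 119 (mod 841)
119 * 287 = 34153 ≡ 513 (mod 841)
513 + 48 = 561
561 + 256 = 817
817 - 579 = 238

238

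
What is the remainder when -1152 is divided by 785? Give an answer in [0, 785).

-1152 = -2×785 + 418, so -1152 ≡ 418 (mod 785).

418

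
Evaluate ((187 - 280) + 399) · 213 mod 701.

187 - 280 = -93 ≡ 608 (mod 701)
608 + 399 = 1007 ≡ 306 (mod 701)
306 · 213 = 65178 ≡ 686 (mod 701)

686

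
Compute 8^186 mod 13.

Compute successive squares:
186 in binary is 10111010, i.e. 186 = 128 + 32 + 16 + 8 + 2.
8^1 ≡ 8 (mod 13)
8^2 ≡ 8^2 = 64 ≡ 12 (mod 13)
8^4 ≡ 12^2 = 144 ≡ 1 (mod 13)
8^8 ≡ 1^2 = 1 (mod 13)
8^16 ≡ 1^2 = 1 (mod 13)
8^32 ≡ 1^2 = 1 (mod 13)
8^64 ≡ 1^2 = 1 (mod 13)
8^128 ≡ 1^2 = 1 (mod 13)
8^186 = 8^128 × 8^32 × 8^16 × 8^8 × 8^2 ≡ 1 × 1 × 1 × 1 × 12 (mod 13).
Accumulate the product:
1 × 1 = 1
1 × 1 = 1
1 × 1 = 1
1 × 12 = 12

12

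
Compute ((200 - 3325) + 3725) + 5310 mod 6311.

200 - 3325 = -3125 ≡ 3186 (mod 6311)
3186 + 3725 = 6911 ≡ 600 (mod 6311)
600 + 5310 = 5910

5910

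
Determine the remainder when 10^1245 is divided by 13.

12

Using repeated squaring:
10^1 ≡ 10 (mod 13)
10^2 ≡ 10^2 = 100 ≡ 9 (mod 13)
10^4 ≡ 9^2 = 81 ≡ 3 (mod 13)
10^8 ≡ 3^2 = 9 (mod 13)
10^16 ≡ 9^2 = 81 ≡ 3 (mod 13)
10^32 ≡ 3^2 = 9 (mod 13)
10^64 ≡ 9^2 = 81 ≡ 3 (mod 13)
10^128 ≡ 3^2 = 9 (mod 13)
10^256 ≡ 9^2 = 81 ≡ 3 (mod 13)
10^512 ≡ 3^2 = 9 (mod 13)
10^1024 ≡ 9^2 = 81 ≡ 3 (mod 13)
10^1245 = 10^1024 * 10^128 * 10^64 * 10^16 * 10^8 * 10^4 * 10^1 ≡ 3 * 9 * 3 * 3 * 9 * 3 * 10 (mod 13).
Accumulate the product:
3 * 9 = 27 ≡ 1
1 * 3 = 3
3 * 3 = 9
9 * 9 = 81 ≡ 3
3 * 3 = 9
9 * 10 = 90 ≡ 12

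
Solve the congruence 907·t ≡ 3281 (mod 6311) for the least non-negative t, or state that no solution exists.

6085

gcd(907, 6311) = 1, so a unique solution mod 6311 exists.
907⁻¹ ≡ 3820 (mod 6311).
t ≡ 3820·3281 ≡ 6085 (mod 6311).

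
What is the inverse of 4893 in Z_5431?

Run the extended Euclidean algorithm:
5431 = 1×4893 + 538
4893 = 9×538 + 51
538 = 10×51 + 28
51 = 1×28 + 23
28 = 1×23 + 5
23 = 4×5 + 3
5 = 1×3 + 2
3 = 1×2 + 1
2 = 2×1 + 0
gcd(4893, 5431) = 1, so the inverse exists.
Back-substitute for 1:
1 = 1×3 − 1×2
  = −1×5 + 2×3
  = 2×23 − 9×5
  = −9×28 + 11×23
  = 11×51 − 20×28
  = −20×538 + 211×51
  = 211×4893 − 1919×538
  = −1919×5431 + 2130×4893
So 4893⁻¹ ≡ 2130 (mod 5431).

2130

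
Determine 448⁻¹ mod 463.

216

Apply the Euclidean algorithm and back-substitute:
463 = 1·448 + 15
448 = 29·15 + 13
15 = 1·13 + 2
13 = 6·2 + 1
2 = 2·1 + 0
gcd(448, 463) = 1, so the inverse exists.
Back-substitute for 1:
1 = 1·13 − 6·2
  = −6·15 + 7·13
  = 7·448 − 209·15
  = −209·463 + 216·448
So 448⁻¹ ≡ 216 (mod 463).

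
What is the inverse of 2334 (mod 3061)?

2981

Apply the Euclidean algorithm and back-substitute:
3061 = 1·2334 + 727
2334 = 3·727 + 153
727 = 4·153 + 115
153 = 1·115 + 38
115 = 3·38 + 1
38 = 38·1 + 0
gcd(2334, 3061) = 1, so the inverse exists.
Back-substitute for 1:
1 = 1·115 − 3·38
  = −3·153 + 4·115
  = 4·727 − 19·153
  = −19·2334 + 61·727
  = 61·3061 − 80·2334
So 2334⁻¹ ≡ −80 ≡ 2981 (mod 3061).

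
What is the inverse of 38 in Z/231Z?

Run the extended Euclidean algorithm:
231 = 6*38 + 3
38 = 12*3 + 2
3 = 1*2 + 1
2 = 2*1 + 0
gcd(38, 231) = 1, so the inverse exists.
Bézout: 1 = 13*231 − 79*38.
So 38⁻¹ ≡ −79 ≡ 152 (mod 231).

152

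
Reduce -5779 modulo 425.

-5779 = -14×425 + 171, so -5779 ≡ 171 (mod 425).

171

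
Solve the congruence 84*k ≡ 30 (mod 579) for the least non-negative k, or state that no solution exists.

gcd(84, 579) = 3, and 3 | 30, so solutions exist.
Divide through by 3: 28*k ≡ 10 mod 193.
28⁻¹ ≡ 131 (mod 193).
k ≡ 131*10 ≡ 152 (mod 193).
The smallest non-negative solution is k = 152.

152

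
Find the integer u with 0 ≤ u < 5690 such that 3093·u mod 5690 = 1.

2237

Run the extended Euclidean algorithm:
5690 = 1*3093 + 2597
3093 = 1*2597 + 496
2597 = 5*496 + 117
496 = 4*117 + 28
117 = 4*28 + 5
28 = 5*5 + 3
5 = 1*3 + 2
3 = 1*2 + 1
2 = 2*1 + 0
gcd(3093, 5690) = 1, so the inverse exists.
Bézout: 1 = −1216*5690 + 2237*3093.
So 3093⁻¹ ≡ 2237 (mod 5690).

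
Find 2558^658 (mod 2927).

Using repeated squaring:
2558^1 ≡ 2558 (mod 2927)
2558^2 ≡ 2558^2 = 6543364 ≡ 1519 (mod 2927)
2558^4 ≡ 1519^2 = 2307361 ≡ 885 (mod 2927)
2558^8 ≡ 885^2 = 783225 ≡ 1716 (mod 2927)
2558^16 ≡ 1716^2 = 2944656 ≡ 94 (mod 2927)
2558^32 ≡ 94^2 = 8836 ≡ 55 (mod 2927)
2558^64 ≡ 55^2 = 3025 ≡ 98 (mod 2927)
2558^128 ≡ 98^2 = 9604 ≡ 823 (mod 2927)
2558^256 ≡ 823^2 = 677329 ≡ 1192 (mod 2927)
2558^512 ≡ 1192^2 = 1420864 ≡ 1269 (mod 2927)
2558^658 = 2558^512 · 2558^128 · 2558^16 · 2558^2 ≡ 1269 · 823 · 94 · 1519 (mod 2927).
Accumulate the product:
1269 · 823 = 1044387 ≡ 2375
2375 · 94 = 223250 ≡ 798
798 · 1519 = 1212162 ≡ 384

384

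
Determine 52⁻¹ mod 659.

659 = 12×52 + 35
52 = 1×35 + 17
35 = 2×17 + 1
17 = 17×1 + 0
gcd(52, 659) = 1, so the inverse exists.
Bézout: 1 = 3×659 − 38×52.
So 52⁻¹ ≡ −38 ≡ 621 (mod 659).

621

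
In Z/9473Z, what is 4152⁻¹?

235

9473 = 2*4152 + 1169
4152 = 3*1169 + 645
1169 = 1*645 + 524
645 = 1*524 + 121
524 = 4*121 + 40
121 = 3*40 + 1
40 = 40*1 + 0
gcd(4152, 9473) = 1, so the inverse exists.
Back-substitute for 1:
1 = 1*121 − 3*40
  = −3*524 + 13*121
  = 13*645 − 16*524
  = −16*1169 + 29*645
  = 29*4152 − 103*1169
  = −103*9473 + 235*4152
So 4152⁻¹ ≡ 235 (mod 9473).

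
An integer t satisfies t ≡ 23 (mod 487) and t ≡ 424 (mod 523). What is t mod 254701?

157324

487⁻¹ mod 523: 487*276 ≡ 1 (mod 523), so 487⁻¹ ≡ 276.
t = 23 + 487*((424 − 23)*276 mod 523) = 23 + 487*323 = 157324.
Check: 157324 mod 487 = 23, 157324 mod 523 = 424. ✓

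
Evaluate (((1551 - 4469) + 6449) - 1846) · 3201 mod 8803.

6249

1551 - 4469 = -2918 ≡ 5885 (mod 8803)
5885 + 6449 = 12334 ≡ 3531 (mod 8803)
3531 - 1846 = 1685
1685 · 3201 = 5393685 ≡ 6249 (mod 8803)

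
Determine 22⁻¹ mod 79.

18

Apply the Euclidean algorithm and back-substitute:
79 = 3*22 + 13
22 = 1*13 + 9
13 = 1*9 + 4
9 = 2*4 + 1
4 = 4*1 + 0
gcd(22, 79) = 1, so the inverse exists.
Bézout: 1 = −5*79 + 18*22.
So 22⁻¹ ≡ 18 (mod 79).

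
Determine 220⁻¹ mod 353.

353 = 1×220 + 133
220 = 1×133 + 87
133 = 1×87 + 46
87 = 1×46 + 41
46 = 1×41 + 5
41 = 8×5 + 1
5 = 5×1 + 0
gcd(220, 353) = 1, so the inverse exists.
Bézout: 1 = −43×353 + 69×220.
So 220⁻¹ ≡ 69 (mod 353).

69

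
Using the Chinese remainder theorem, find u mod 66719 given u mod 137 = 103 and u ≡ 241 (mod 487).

4624

137⁻¹ mod 487: 137*32 ≡ 1 (mod 487), so 137⁻¹ ≡ 32.
u = 103 + 137*((241 − 103)*32 mod 487) = 103 + 137*33 = 4624.
Check: 4624 mod 137 = 103, 4624 mod 487 = 241. ✓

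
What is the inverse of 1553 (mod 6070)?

3377

6070 = 3×1553 + 1411
1553 = 1×1411 + 142
1411 = 9×142 + 133
142 = 1×133 + 9
133 = 14×9 + 7
9 = 1×7 + 2
7 = 3×2 + 1
2 = 2×1 + 0
gcd(1553, 6070) = 1, so the inverse exists.
Bézout: 1 = 689×6070 − 2693×1553.
So 1553⁻¹ ≡ −2693 ≡ 3377 (mod 6070).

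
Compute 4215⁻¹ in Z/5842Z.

4535

Apply the Euclidean algorithm and back-substitute:
5842 = 1×4215 + 1627
4215 = 2×1627 + 961
1627 = 1×961 + 666
961 = 1×666 + 295
666 = 2×295 + 76
295 = 3×76 + 67
76 = 1×67 + 9
67 = 7×9 + 4
9 = 2×4 + 1
4 = 4×1 + 0
gcd(4215, 5842) = 1, so the inverse exists.
Back-substitute for 1:
1 = 1×9 − 2×4
  = −2×67 + 15×9
  = 15×76 − 17×67
  = −17×295 + 66×76
  = 66×666 − 149×295
  = −149×961 + 215×666
  = 215×1627 − 364×961
  = −364×4215 + 943×1627
  = 943×5842 − 1307×4215
So 4215⁻¹ ≡ −1307 ≡ 4535 (mod 5842).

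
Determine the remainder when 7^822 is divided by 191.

Compute successive squares:
822 in binary is 1100110110, i.e. 822 = 512 + 256 + 32 + 16 + 4 + 2.
7^1 ≡ 7 (mod 191)
7^2 ≡ 7^2 = 49 (mod 191)
7^4 ≡ 49^2 = 2401 ≡ 109 (mod 191)
7^8 ≡ 109^2 = 11881 ≡ 39 (mod 191)
7^16 ≡ 39^2 = 1521 ≡ 184 (mod 191)
7^32 ≡ 184^2 = 33856 ≡ 49 (mod 191)
7^64 ≡ 49^2 = 2401 ≡ 109 (mod 191)
7^128 ≡ 109^2 = 11881 ≡ 39 (mod 191)
7^256 ≡ 39^2 = 1521 ≡ 184 (mod 191)
7^512 ≡ 184^2 = 33856 ≡ 49 (mod 191)
7^822 = 7^512 × 7^256 × 7^32 × 7^16 × 7^4 × 7^2 ≡ 49 × 184 × 49 × 184 × 109 × 49 (mod 191).
Accumulate the product:
49 × 184 = 9016 ≡ 39
39 × 49 = 1911 ≡ 1
1 × 184 = 184
184 × 109 = 20056 ≡ 1
1 × 49 = 49

49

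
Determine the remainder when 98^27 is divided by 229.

54

Compute successive squares:
98^1 ≡ 98 (mod 229)
98^2 ≡ 98^2 = 9604 ≡ 215 (mod 229)
98^4 ≡ 215^2 = 46225 ≡ 196 (mod 229)
98^8 ≡ 196^2 = 38416 ≡ 173 (mod 229)
98^16 ≡ 173^2 = 29929 ≡ 159 (mod 229)
98^27 = 98^16 * 98^8 * 98^2 * 98^1 ≡ 159 * 173 * 215 * 98 (mod 229).
Accumulate the product:
159 * 173 = 27507 ≡ 27
27 * 215 = 5805 ≡ 80
80 * 98 = 7840 ≡ 54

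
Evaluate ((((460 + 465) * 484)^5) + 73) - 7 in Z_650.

16

460 + 465 = 925 ≡ 275 (mod 650)
275 * 484 = 133100 ≡ 500 (mod 650)
(500)^5 ≡ 600 (mod 650)
600 + 73 = 673 ≡ 23 (mod 650)
23 - 7 = 16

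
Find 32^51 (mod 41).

9

32^1 ≡ 32 (mod 41)
32^2 ≡ 32^2 = 1024 ≡ 40 (mod 41)
32^4 ≡ 40^2 = 1600 ≡ 1 (mod 41)
32^8 ≡ 1^2 = 1 (mod 41)
32^16 ≡ 1^2 = 1 (mod 41)
32^32 ≡ 1^2 = 1 (mod 41)
32^51 = 32^32 · 32^16 · 32^2 · 32^1 ≡ 1 · 1 · 40 · 32 (mod 41).
Accumulate the product:
1 · 1 = 1
1 · 40 = 40
40 · 32 = 1280 ≡ 9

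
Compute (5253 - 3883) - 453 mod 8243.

917

5253 - 3883 = 1370
1370 - 453 = 917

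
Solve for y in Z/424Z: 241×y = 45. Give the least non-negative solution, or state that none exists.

gcd(241, 424) = 1, so a unique solution mod 424 exists.
241⁻¹ ≡ 329 (mod 424).
y ≡ 329×45 ≡ 389 (mod 424).

389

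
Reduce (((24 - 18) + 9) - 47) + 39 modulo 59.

24 - 18 = 6
6 + 9 = 15
15 - 47 = -32 ≡ 27 (mod 59)
27 + 39 = 66 ≡ 7 (mod 59)

7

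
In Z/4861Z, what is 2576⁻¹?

4861 = 1*2576 + 2285
2576 = 1*2285 + 291
2285 = 7*291 + 248
291 = 1*248 + 43
248 = 5*43 + 33
43 = 1*33 + 10
33 = 3*10 + 3
10 = 3*3 + 1
3 = 3*1 + 0
gcd(2576, 4861) = 1, so the inverse exists.
Back-substitute for 1:
1 = 1*10 − 3*3
  = −3*33 + 10*10
  = 10*43 − 13*33
  = −13*248 + 75*43
  = 75*291 − 88*248
  = −88*2285 + 691*291
  = 691*2576 − 779*2285
  = −779*4861 + 1470*2576
So 2576⁻¹ ≡ 1470 (mod 4861).

1470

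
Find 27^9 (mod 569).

Using repeated squaring:
9 in binary is 1001, i.e. 9 = 8 + 1.
27^1 ≡ 27 (mod 569)
27^2 ≡ 27^2 = 729 ≡ 160 (mod 569)
27^4 ≡ 160^2 = 25600 ≡ 564 (mod 569)
27^8 ≡ 564^2 = 318096 ≡ 25 (mod 569)
27^9 = 27^8 * 27^1 ≡ 25 * 27 (mod 569).
25 * 27 = 675 ≡ 106 (mod 569).

106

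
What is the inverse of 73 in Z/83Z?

Run the extended Euclidean algorithm:
83 = 1·73 + 10
73 = 7·10 + 3
10 = 3·3 + 1
3 = 3·1 + 0
gcd(73, 83) = 1, so the inverse exists.
Back-substitute for 1:
1 = 1·10 − 3·3
  = −3·73 + 22·10
  = 22·83 − 25·73
So 73⁻¹ ≡ −25 ≡ 58 (mod 83).

58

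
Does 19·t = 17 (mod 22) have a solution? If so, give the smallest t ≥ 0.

gcd(19, 22) = 1, so a unique solution mod 22 exists.
19⁻¹ ≡ 7 (mod 22).
t ≡ 7·17 ≡ 9 (mod 22).

9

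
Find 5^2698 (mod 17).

2698 in binary is 101010001010, i.e. 2698 = 2048 + 512 + 128 + 8 + 2.
5^1 ≡ 5 (mod 17)
5^2 ≡ 5^2 = 25 ≡ 8 (mod 17)
5^4 ≡ 8^2 = 64 ≡ 13 (mod 17)
5^8 ≡ 13^2 = 169 ≡ 16 (mod 17)
5^16 ≡ 16^2 = 256 ≡ 1 (mod 17)
5^32 ≡ 1^2 = 1 (mod 17)
5^64 ≡ 1^2 = 1 (mod 17)
5^128 ≡ 1^2 = 1 (mod 17)
5^256 ≡ 1^2 = 1 (mod 17)
5^512 ≡ 1^2 = 1 (mod 17)
5^1024 ≡ 1^2 = 1 (mod 17)
5^2048 ≡ 1^2 = 1 (mod 17)
5^2698 = 5^2048 · 5^512 · 5^128 · 5^8 · 5^2 ≡ 1 · 1 · 1 · 16 · 8 (mod 17).
Accumulate the product:
1 · 1 = 1
1 · 1 = 1
1 · 16 = 16
16 · 8 = 128 ≡ 9

9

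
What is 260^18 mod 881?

Using repeated squaring:
18 in binary is 10010, i.e. 18 = 16 + 2.
260^1 ≡ 260 (mod 881)
260^2 ≡ 260^2 = 67600 ≡ 644 (mod 881)
260^4 ≡ 644^2 = 414736 ≡ 666 (mod 881)
260^8 ≡ 666^2 = 443556 ≡ 413 (mod 881)
260^16 ≡ 413^2 = 170569 ≡ 536 (mod 881)
260^18 = 260^16 * 260^2 ≡ 536 * 644 (mod 881).
536 * 644 = 345184 ≡ 713 (mod 881).

713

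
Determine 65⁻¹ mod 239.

Apply the Euclidean algorithm and back-substitute:
239 = 3×65 + 44
65 = 1×44 + 21
44 = 2×21 + 2
21 = 10×2 + 1
2 = 2×1 + 0
gcd(65, 239) = 1, so the inverse exists.
Bézout: 1 = −31×239 + 114×65.
So 65⁻¹ ≡ 114 (mod 239).

114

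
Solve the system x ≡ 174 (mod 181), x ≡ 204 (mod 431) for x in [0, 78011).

40718

181⁻¹ mod 431: 181*381 ≡ 1 (mod 431), so 181⁻¹ ≡ 381.
x = 174 + 181*((204 − 174)*381 mod 431) = 174 + 181*224 = 40718.
Check: 40718 mod 181 = 174, 40718 mod 431 = 204. ✓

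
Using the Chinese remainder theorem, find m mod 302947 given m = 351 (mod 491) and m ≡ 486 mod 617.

491⁻¹ mod 617: 491*142 ≡ 1 (mod 617), so 491⁻¹ ≡ 142.
m = 351 + 491*((486 − 351)*142 mod 617) = 351 + 491*43 = 21464.
Check: 21464 mod 491 = 351, 21464 mod 617 = 486. ✓

21464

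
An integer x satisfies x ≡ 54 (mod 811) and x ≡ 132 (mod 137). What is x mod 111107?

85209

811⁻¹ mod 137: 811×112 ≡ 1 (mod 137), so 811⁻¹ ≡ 112.
x = 54 + 811×((132 − 54)×112 mod 137) = 54 + 811×105 = 85209.
Check: 85209 mod 811 = 54, 85209 mod 137 = 132. ✓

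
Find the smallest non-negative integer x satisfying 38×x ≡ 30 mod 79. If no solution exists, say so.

59

gcd(38, 79) = 1, so a unique solution mod 79 exists.
38⁻¹ ≡ 52 (mod 79).
x ≡ 52×30 ≡ 59 (mod 79).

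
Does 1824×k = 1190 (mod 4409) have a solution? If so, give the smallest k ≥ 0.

gcd(1824, 4409) = 1, so a unique solution mod 4409 exists.
1824⁻¹ ≡ 365 (mod 4409).
k ≡ 365×1190 ≡ 2268 (mod 4409).

2268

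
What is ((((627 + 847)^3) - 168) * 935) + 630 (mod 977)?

627 + 847 = 1474 ≡ 497 (mod 977)
(497)^3 ≡ 492 (mod 977)
492 - 168 = 324
324 * 935 = 302940 ≡ 70 (mod 977)
70 + 630 = 700

700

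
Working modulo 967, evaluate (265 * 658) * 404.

265 * 658 = 174370 ≡ 310 (mod 967)
310 * 404 = 125240 ≡ 497 (mod 967)

497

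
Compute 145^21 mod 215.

21 in binary is 10101, i.e. 21 = 16 + 4 + 1.
145^1 ≡ 145 (mod 215)
145^2 ≡ 145^2 = 21025 ≡ 170 (mod 215)
145^4 ≡ 170^2 = 28900 ≡ 90 (mod 215)
145^8 ≡ 90^2 = 8100 ≡ 145 (mod 215)
145^16 ≡ 145^2 = 21025 ≡ 170 (mod 215)
145^21 = 145^16 × 145^4 × 145^1 ≡ 170 × 90 × 145 (mod 215).
Accumulate the product:
170 × 90 = 15300 ≡ 35
35 × 145 = 5075 ≡ 130

130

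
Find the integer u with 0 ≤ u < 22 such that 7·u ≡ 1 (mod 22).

By the extended Euclidean algorithm:
22 = 3×7 + 1
7 = 7×1 + 0
gcd(7, 22) = 1, so the inverse exists.
Back-substitute for 1:
1 = 1×22 − 3×7
So 7⁻¹ ≡ −3 ≡ 19 (mod 22).

19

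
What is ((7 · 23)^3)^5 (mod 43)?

7 · 23 = 161 ≡ 32 (mod 43)
(32)^3 ≡ 2 (mod 43)
(2)^5 ≡ 32 (mod 43)

32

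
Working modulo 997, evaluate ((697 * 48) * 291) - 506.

482

697 * 48 = 33456 ≡ 555 (mod 997)
555 * 291 = 161505 ≡ 988 (mod 997)
988 - 506 = 482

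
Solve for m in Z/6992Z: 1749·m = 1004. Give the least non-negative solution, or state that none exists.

gcd(1749, 6992) = 1, so a unique solution mod 6992 exists.
1749⁻¹ ≡ 5245 (mod 6992).
m ≡ 5245·1004 ≡ 1004 (mod 6992).

1004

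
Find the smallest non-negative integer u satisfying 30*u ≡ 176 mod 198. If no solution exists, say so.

gcd(30, 198) = 6, and 6 does not divide 176.
So the congruence has no solution.

no solution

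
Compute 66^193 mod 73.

Compute successive squares:
193 in binary is 11000001, i.e. 193 = 128 + 64 + 1.
66^1 ≡ 66 (mod 73)
66^2 ≡ 66^2 = 4356 ≡ 49 (mod 73)
66^4 ≡ 49^2 = 2401 ≡ 65 (mod 73)
66^8 ≡ 65^2 = 4225 ≡ 64 (mod 73)
66^16 ≡ 64^2 = 4096 ≡ 8 (mod 73)
66^32 ≡ 8^2 = 64 (mod 73)
66^64 ≡ 64^2 = 4096 ≡ 8 (mod 73)
66^128 ≡ 8^2 = 64 (mod 73)
66^193 = 66^128 × 66^64 × 66^1 ≡ 64 × 8 × 66 (mod 73).
Accumulate the product:
64 × 8 = 512 ≡ 1
1 × 66 = 66

66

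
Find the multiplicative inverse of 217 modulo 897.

835

Apply the Euclidean algorithm and back-substitute:
897 = 4×217 + 29
217 = 7×29 + 14
29 = 2×14 + 1
14 = 14×1 + 0
gcd(217, 897) = 1, so the inverse exists.
Back-substitute for 1:
1 = 1×29 − 2×14
  = −2×217 + 15×29
  = 15×897 − 62×217
So 217⁻¹ ≡ −62 ≡ 835 (mod 897).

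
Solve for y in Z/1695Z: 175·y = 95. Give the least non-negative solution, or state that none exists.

233

gcd(175, 1695) = 5, and 5 | 95, so solutions exist.
Divide through by 5: 35·y = 19 (mod 339).
35⁻¹ ≡ 155 (mod 339).
y ≡ 155·19 ≡ 233 (mod 339).
The smallest non-negative solution is y = 233.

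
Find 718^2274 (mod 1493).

Using repeated squaring:
2274 in binary is 100011100010, i.e. 2274 = 2048 + 128 + 64 + 32 + 2.
718^1 ≡ 718 (mod 1493)
718^2 ≡ 718^2 = 515524 ≡ 439 (mod 1493)
718^4 ≡ 439^2 = 192721 ≡ 124 (mod 1493)
718^8 ≡ 124^2 = 15376 ≡ 446 (mod 1493)
718^16 ≡ 446^2 = 198916 ≡ 347 (mod 1493)
718^32 ≡ 347^2 = 120409 ≡ 969 (mod 1493)
718^64 ≡ 969^2 = 938961 ≡ 1357 (mod 1493)
718^128 ≡ 1357^2 = 1841449 ≡ 580 (mod 1493)
718^256 ≡ 580^2 = 336400 ≡ 475 (mod 1493)
718^512 ≡ 475^2 = 225625 ≡ 182 (mod 1493)
718^1024 ≡ 182^2 = 33124 ≡ 278 (mod 1493)
718^2048 ≡ 278^2 = 77284 ≡ 1141 (mod 1493)
718^2274 = 718^2048 * 718^128 * 718^64 * 718^32 * 718^2 ≡ 1141 * 580 * 1357 * 969 * 439 (mod 1493).
Accumulate the product:
1141 * 580 = 661780 ≡ 381
381 * 1357 = 517017 ≡ 439
439 * 969 = 425391 ≡ 1379
1379 * 439 = 605381 ≡ 716

716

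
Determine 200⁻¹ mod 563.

563 = 2*200 + 163
200 = 1*163 + 37
163 = 4*37 + 15
37 = 2*15 + 7
15 = 2*7 + 1
7 = 7*1 + 0
gcd(200, 563) = 1, so the inverse exists.
Bézout: 1 = 27*563 − 76*200.
So 200⁻¹ ≡ −76 ≡ 487 (mod 563).

487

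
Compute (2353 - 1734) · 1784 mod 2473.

1338

2353 - 1734 = 619
619 · 1784 = 1104296 ≡ 1338 (mod 2473)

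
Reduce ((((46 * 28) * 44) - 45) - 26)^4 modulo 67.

25

46 * 28 = 1288 ≡ 15 (mod 67)
15 * 44 = 660 ≡ 57 (mod 67)
57 - 45 = 12
12 - 26 = -14 ≡ 53 (mod 67)
(53)^4 ≡ 25 (mod 67)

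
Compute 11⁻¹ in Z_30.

11

30 = 2·11 + 8
11 = 1·8 + 3
8 = 2·3 + 2
3 = 1·2 + 1
2 = 2·1 + 0
gcd(11, 30) = 1, so the inverse exists.
Bézout: 1 = −4·30 + 11·11.
So 11⁻¹ ≡ 11 (mod 30).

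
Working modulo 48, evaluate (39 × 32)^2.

0

39 × 32 = 1248 ≡ 0 (mod 48)
(0)^2 ≡ 0 (mod 48)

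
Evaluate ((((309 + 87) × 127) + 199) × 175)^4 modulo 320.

309 + 87 = 396 ≡ 76 (mod 320)
76 × 127 = 9652 ≡ 52 (mod 320)
52 + 199 = 251
251 × 175 = 43925 ≡ 85 (mod 320)
(85)^4 ≡ 305 (mod 320)

305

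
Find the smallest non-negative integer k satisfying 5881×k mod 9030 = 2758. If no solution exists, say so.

gcd(5881, 9030) = 1, so a unique solution mod 9030 exists.
5881⁻¹ ≡ 4201 (mod 9030).
k ≡ 4201×2758 ≡ 868 (mod 9030).

868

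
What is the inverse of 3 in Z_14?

14 = 4×3 + 2
3 = 1×2 + 1
2 = 2×1 + 0
gcd(3, 14) = 1, so the inverse exists.
Back-substitute for 1:
1 = 1×3 − 1×2
  = −1×14 + 5×3
So 3⁻¹ ≡ 5 (mod 14).

5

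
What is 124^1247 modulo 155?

Compute successive squares:
124^1 ≡ 124 (mod 155)
124^2 ≡ 124^2 = 15376 ≡ 31 (mod 155)
124^4 ≡ 31^2 = 961 ≡ 31 (mod 155)
124^8 ≡ 31^2 = 961 ≡ 31 (mod 155)
124^16 ≡ 31^2 = 961 ≡ 31 (mod 155)
124^32 ≡ 31^2 = 961 ≡ 31 (mod 155)
124^64 ≡ 31^2 = 961 ≡ 31 (mod 155)
124^128 ≡ 31^2 = 961 ≡ 31 (mod 155)
124^256 ≡ 31^2 = 961 ≡ 31 (mod 155)
124^512 ≡ 31^2 = 961 ≡ 31 (mod 155)
124^1024 ≡ 31^2 = 961 ≡ 31 (mod 155)
124^1247 = 124^1024 × 124^128 × 124^64 × 124^16 × 124^8 × 124^4 × 124^2 × 124^1 ≡ 31 × 31 × 31 × 31 × 31 × 31 × 31 × 124 (mod 155).
Accumulate the product:
31 × 31 = 961 ≡ 31
31 × 31 = 961 ≡ 31
31 × 31 = 961 ≡ 31
31 × 31 = 961 ≡ 31
31 × 31 = 961 ≡ 31
31 × 31 = 961 ≡ 31
31 × 124 = 3844 ≡ 124

124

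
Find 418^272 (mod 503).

272 in binary is 100010000, i.e. 272 = 256 + 16.
418^1 ≡ 418 (mod 503)
418^2 ≡ 418^2 = 174724 ≡ 183 (mod 503)
418^4 ≡ 183^2 = 33489 ≡ 291 (mod 503)
418^8 ≡ 291^2 = 84681 ≡ 177 (mod 503)
418^16 ≡ 177^2 = 31329 ≡ 143 (mod 503)
418^32 ≡ 143^2 = 20449 ≡ 329 (mod 503)
418^64 ≡ 329^2 = 108241 ≡ 96 (mod 503)
418^128 ≡ 96^2 = 9216 ≡ 162 (mod 503)
418^256 ≡ 162^2 = 26244 ≡ 88 (mod 503)
418^272 = 418^256 * 418^16 ≡ 88 * 143 (mod 503).
88 * 143 = 12584 ≡ 9 (mod 503).

9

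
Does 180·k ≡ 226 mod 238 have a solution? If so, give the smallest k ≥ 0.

111

gcd(180, 238) = 2, and 2 | 226, so solutions exist.
Divide through by 2: 90·k mod 119 = 113.
90⁻¹ ≡ 41 (mod 119).
k ≡ 41·113 ≡ 111 (mod 119).
The smallest non-negative solution is k = 111.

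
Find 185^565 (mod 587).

Using repeated squaring:
565 in binary is 1000110101, i.e. 565 = 512 + 32 + 16 + 4 + 1.
185^1 ≡ 185 (mod 587)
185^2 ≡ 185^2 = 34225 ≡ 179 (mod 587)
185^4 ≡ 179^2 = 32041 ≡ 343 (mod 587)
185^8 ≡ 343^2 = 117649 ≡ 249 (mod 587)
185^16 ≡ 249^2 = 62001 ≡ 366 (mod 587)
185^32 ≡ 366^2 = 133956 ≡ 120 (mod 587)
185^64 ≡ 120^2 = 14400 ≡ 312 (mod 587)
185^128 ≡ 312^2 = 97344 ≡ 489 (mod 587)
185^256 ≡ 489^2 = 239121 ≡ 212 (mod 587)
185^512 ≡ 212^2 = 44944 ≡ 332 (mod 587)
185^565 = 185^512 * 185^32 * 185^16 * 185^4 * 185^1 ≡ 332 * 120 * 366 * 343 * 185 (mod 587).
Accumulate the product:
332 * 120 = 39840 ≡ 511
511 * 366 = 187026 ≡ 360
360 * 343 = 123480 ≡ 210
210 * 185 = 38850 ≡ 108

108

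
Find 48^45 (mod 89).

41

45 in binary is 101101, i.e. 45 = 32 + 8 + 4 + 1.
48^1 ≡ 48 (mod 89)
48^2 ≡ 48^2 = 2304 ≡ 79 (mod 89)
48^4 ≡ 79^2 = 6241 ≡ 11 (mod 89)
48^8 ≡ 11^2 = 121 ≡ 32 (mod 89)
48^16 ≡ 32^2 = 1024 ≡ 45 (mod 89)
48^32 ≡ 45^2 = 2025 ≡ 67 (mod 89)
48^45 = 48^32 * 48^8 * 48^4 * 48^1 ≡ 67 * 32 * 11 * 48 (mod 89).
Accumulate the product:
67 * 32 = 2144 ≡ 8
8 * 11 = 88
88 * 48 = 4224 ≡ 41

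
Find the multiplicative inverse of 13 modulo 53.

49

Apply the Euclidean algorithm and back-substitute:
53 = 4*13 + 1
13 = 13*1 + 0
gcd(13, 53) = 1, so the inverse exists.
Back-substitute for 1:
1 = 1*53 − 4*13
So 13⁻¹ ≡ −4 ≡ 49 (mod 53).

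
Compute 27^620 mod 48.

By square-and-multiply:
620 in binary is 1001101100, i.e. 620 = 512 + 64 + 32 + 8 + 4.
27^1 ≡ 27 (mod 48)
27^2 ≡ 27^2 = 729 ≡ 9 (mod 48)
27^4 ≡ 9^2 = 81 ≡ 33 (mod 48)
27^8 ≡ 33^2 = 1089 ≡ 33 (mod 48)
27^16 ≡ 33^2 = 1089 ≡ 33 (mod 48)
27^32 ≡ 33^2 = 1089 ≡ 33 (mod 48)
27^64 ≡ 33^2 = 1089 ≡ 33 (mod 48)
27^128 ≡ 33^2 = 1089 ≡ 33 (mod 48)
27^256 ≡ 33^2 = 1089 ≡ 33 (mod 48)
27^512 ≡ 33^2 = 1089 ≡ 33 (mod 48)
27^620 = 27^512 · 27^64 · 27^32 · 27^8 · 27^4 ≡ 33 · 33 · 33 · 33 · 33 (mod 48).
Accumulate the product:
33 · 33 = 1089 ≡ 33
33 · 33 = 1089 ≡ 33
33 · 33 = 1089 ≡ 33
33 · 33 = 1089 ≡ 33

33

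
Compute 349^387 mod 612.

253

Using repeated squaring:
387 in binary is 110000011, i.e. 387 = 256 + 128 + 2 + 1.
349^1 ≡ 349 (mod 612)
349^2 ≡ 349^2 = 121801 ≡ 13 (mod 612)
349^4 ≡ 13^2 = 169 (mod 612)
349^8 ≡ 169^2 = 28561 ≡ 409 (mod 612)
349^16 ≡ 409^2 = 167281 ≡ 205 (mod 612)
349^32 ≡ 205^2 = 42025 ≡ 409 (mod 612)
349^64 ≡ 409^2 = 167281 ≡ 205 (mod 612)
349^128 ≡ 205^2 = 42025 ≡ 409 (mod 612)
349^256 ≡ 409^2 = 167281 ≡ 205 (mod 612)
349^387 = 349^256 * 349^128 * 349^2 * 349^1 ≡ 205 * 409 * 13 * 349 (mod 612).
Accumulate the product:
205 * 409 = 83845 ≡ 1
1 * 13 = 13
13 * 349 = 4537 ≡ 253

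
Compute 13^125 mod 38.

3

Using repeated squaring:
13^1 ≡ 13 (mod 38)
13^2 ≡ 13^2 = 169 ≡ 17 (mod 38)
13^4 ≡ 17^2 = 289 ≡ 23 (mod 38)
13^8 ≡ 23^2 = 529 ≡ 35 (mod 38)
13^16 ≡ 35^2 = 1225 ≡ 9 (mod 38)
13^32 ≡ 9^2 = 81 ≡ 5 (mod 38)
13^64 ≡ 5^2 = 25 (mod 38)
13^125 = 13^64 · 13^32 · 13^16 · 13^8 · 13^4 · 13^1 ≡ 25 · 5 · 9 · 35 · 23 · 13 (mod 38).
Accumulate the product:
25 · 5 = 125 ≡ 11
11 · 9 = 99 ≡ 23
23 · 35 = 805 ≡ 7
7 · 23 = 161 ≡ 9
9 · 13 = 117 ≡ 3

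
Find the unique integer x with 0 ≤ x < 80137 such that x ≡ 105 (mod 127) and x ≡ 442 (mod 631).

73638

127⁻¹ mod 631: 127×159 ≡ 1 (mod 631), so 127⁻¹ ≡ 159.
x = 105 + 127×((442 − 105)×159 mod 631) = 105 + 127×579 = 73638.
Check: 73638 mod 127 = 105, 73638 mod 631 = 442. ✓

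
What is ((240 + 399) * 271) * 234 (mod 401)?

240 + 399 = 639 ≡ 238 (mod 401)
238 * 271 = 64498 ≡ 338 (mod 401)
338 * 234 = 79092 ≡ 95 (mod 401)

95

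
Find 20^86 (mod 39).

Compute successive squares:
20^1 ≡ 20 (mod 39)
20^2 ≡ 20^2 = 400 ≡ 10 (mod 39)
20^4 ≡ 10^2 = 100 ≡ 22 (mod 39)
20^8 ≡ 22^2 = 484 ≡ 16 (mod 39)
20^16 ≡ 16^2 = 256 ≡ 22 (mod 39)
20^32 ≡ 22^2 = 484 ≡ 16 (mod 39)
20^64 ≡ 16^2 = 256 ≡ 22 (mod 39)
20^86 = 20^64 · 20^16 · 20^4 · 20^2 ≡ 22 · 22 · 22 · 10 (mod 39).
Accumulate the product:
22 · 22 = 484 ≡ 16
16 · 22 = 352 ≡ 1
1 · 10 = 10

10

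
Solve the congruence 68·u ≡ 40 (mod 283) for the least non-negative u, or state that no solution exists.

gcd(68, 283) = 1, so a unique solution mod 283 exists.
68⁻¹ ≡ 154 (mod 283).
u ≡ 154·40 ≡ 217 (mod 283).

217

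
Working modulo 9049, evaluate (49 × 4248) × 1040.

49 × 4248 = 208152 ≡ 25 (mod 9049)
25 × 1040 = 26000 ≡ 7902 (mod 9049)

7902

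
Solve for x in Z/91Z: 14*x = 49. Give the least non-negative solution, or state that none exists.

gcd(14, 91) = 7, and 7 | 49, so solutions exist.
Divide through by 7: 2*x mod 13 = 7.
2⁻¹ ≡ 7 (mod 13).
x ≡ 7*7 ≡ 10 (mod 13).
The smallest non-negative solution is x = 10.

10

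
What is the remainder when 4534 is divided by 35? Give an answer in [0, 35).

19

4534 = 129×35 + 19, so 4534 ≡ 19 (mod 35).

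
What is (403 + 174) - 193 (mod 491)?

403 + 174 = 577 ≡ 86 (mod 491)
86 - 193 = -107 ≡ 384 (mod 491)

384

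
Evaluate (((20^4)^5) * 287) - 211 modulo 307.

(20)^4 ≡ 53 (mod 307)
(53)^5 ≡ 93 (mod 307)
93 * 287 = 26691 ≡ 289 (mod 307)
289 - 211 = 78

78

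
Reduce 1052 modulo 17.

15

1052 = 61·17 + 15, so 1052 ≡ 15 (mod 17).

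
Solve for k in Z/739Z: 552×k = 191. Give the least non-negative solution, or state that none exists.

572

gcd(552, 739) = 1, so a unique solution mod 739 exists.
552⁻¹ ≡ 328 (mod 739).
k ≡ 328×191 ≡ 572 (mod 739).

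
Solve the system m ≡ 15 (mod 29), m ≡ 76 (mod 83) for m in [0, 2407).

29⁻¹ mod 83: 29·63 ≡ 1 (mod 83), so 29⁻¹ ≡ 63.
m = 15 + 29·((76 − 15)·63 mod 83) = 15 + 29·25 = 740.
Check: 740 mod 29 = 15, 740 mod 83 = 76. ✓

740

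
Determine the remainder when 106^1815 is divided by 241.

Using repeated squaring:
1815 in binary is 11100010111, i.e. 1815 = 1024 + 512 + 256 + 16 + 4 + 2 + 1.
106^1 ≡ 106 (mod 241)
106^2 ≡ 106^2 = 11236 ≡ 150 (mod 241)
106^4 ≡ 150^2 = 22500 ≡ 87 (mod 241)
106^8 ≡ 87^2 = 7569 ≡ 98 (mod 241)
106^16 ≡ 98^2 = 9604 ≡ 205 (mod 241)
106^32 ≡ 205^2 = 42025 ≡ 91 (mod 241)
106^64 ≡ 91^2 = 8281 ≡ 87 (mod 241)
106^128 ≡ 87^2 = 7569 ≡ 98 (mod 241)
106^256 ≡ 98^2 = 9604 ≡ 205 (mod 241)
106^512 ≡ 205^2 = 42025 ≡ 91 (mod 241)
106^1024 ≡ 91^2 = 8281 ≡ 87 (mod 241)
106^1815 = 106^1024 · 106^512 · 106^256 · 106^16 · 106^4 · 106^2 · 106^1 ≡ 87 · 91 · 205 · 205 · 87 · 150 · 106 (mod 241).
Accumulate the product:
87 · 91 = 7917 ≡ 205
205 · 205 = 42025 ≡ 91
91 · 205 = 18655 ≡ 98
98 · 87 = 8526 ≡ 91
91 · 150 = 13650 ≡ 154
154 · 106 = 16324 ≡ 177

177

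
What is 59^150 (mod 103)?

150 in binary is 10010110, i.e. 150 = 128 + 16 + 4 + 2.
59^1 ≡ 59 (mod 103)
59^2 ≡ 59^2 = 3481 ≡ 82 (mod 103)
59^4 ≡ 82^2 = 6724 ≡ 29 (mod 103)
59^8 ≡ 29^2 = 841 ≡ 17 (mod 103)
59^16 ≡ 17^2 = 289 ≡ 83 (mod 103)
59^32 ≡ 83^2 = 6889 ≡ 91 (mod 103)
59^64 ≡ 91^2 = 8281 ≡ 41 (mod 103)
59^128 ≡ 41^2 = 1681 ≡ 33 (mod 103)
59^150 = 59^128 * 59^16 * 59^4 * 59^2 ≡ 33 * 83 * 29 * 82 (mod 103).
Accumulate the product:
33 * 83 = 2739 ≡ 61
61 * 29 = 1769 ≡ 18
18 * 82 = 1476 ≡ 34

34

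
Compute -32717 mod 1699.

-32717 = -20*1699 + 1263, so -32717 ≡ 1263 (mod 1699).

1263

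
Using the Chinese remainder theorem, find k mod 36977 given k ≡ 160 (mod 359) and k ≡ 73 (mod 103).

20982

359⁻¹ mod 103: 359×68 ≡ 1 (mod 103), so 359⁻¹ ≡ 68.
k = 160 + 359×((73 − 160)×68 mod 103) = 160 + 359×58 = 20982.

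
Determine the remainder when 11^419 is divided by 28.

Using repeated squaring:
11^1 ≡ 11 (mod 28)
11^2 ≡ 11^2 = 121 ≡ 9 (mod 28)
11^4 ≡ 9^2 = 81 ≡ 25 (mod 28)
11^8 ≡ 25^2 = 625 ≡ 9 (mod 28)
11^16 ≡ 9^2 = 81 ≡ 25 (mod 28)
11^32 ≡ 25^2 = 625 ≡ 9 (mod 28)
11^64 ≡ 9^2 = 81 ≡ 25 (mod 28)
11^128 ≡ 25^2 = 625 ≡ 9 (mod 28)
11^256 ≡ 9^2 = 81 ≡ 25 (mod 28)
11^419 = 11^256 * 11^128 * 11^32 * 11^2 * 11^1 ≡ 25 * 9 * 9 * 9 * 11 (mod 28).
Accumulate the product:
25 * 9 = 225 ≡ 1
1 * 9 = 9
9 * 9 = 81 ≡ 25
25 * 11 = 275 ≡ 23

23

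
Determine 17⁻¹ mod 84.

84 = 4·17 + 16
17 = 1·16 + 1
16 = 16·1 + 0
gcd(17, 84) = 1, so the inverse exists.
Back-substitute for 1:
1 = 1·17 − 1·16
  = −1·84 + 5·17
So 17⁻¹ ≡ 5 (mod 84).

5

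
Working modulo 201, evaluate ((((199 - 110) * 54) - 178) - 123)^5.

199 - 110 = 89
89 * 54 = 4806 ≡ 183 (mod 201)
183 - 178 = 5
5 - 123 = -118 ≡ 83 (mod 201)
(83)^5 ≡ 26 (mod 201)

26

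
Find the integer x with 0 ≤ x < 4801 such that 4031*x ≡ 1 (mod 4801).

Apply the Euclidean algorithm and back-substitute:
4801 = 1×4031 + 770
4031 = 5×770 + 181
770 = 4×181 + 46
181 = 3×46 + 43
46 = 1×43 + 3
43 = 14×3 + 1
3 = 3×1 + 0
gcd(4031, 4801) = 1, so the inverse exists.
Bézout: 1 = −1314×4801 + 1565×4031.
So 4031⁻¹ ≡ 1565 (mod 4801).

1565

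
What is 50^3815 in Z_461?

299

By square-and-multiply:
3815 in binary is 111011100111, i.e. 3815 = 2048 + 1024 + 512 + 128 + 64 + 32 + 4 + 2 + 1.
50^1 ≡ 50 (mod 461)
50^2 ≡ 50^2 = 2500 ≡ 195 (mod 461)
50^4 ≡ 195^2 = 38025 ≡ 223 (mod 461)
50^8 ≡ 223^2 = 49729 ≡ 402 (mod 461)
50^16 ≡ 402^2 = 161604 ≡ 254 (mod 461)
50^32 ≡ 254^2 = 64516 ≡ 437 (mod 461)
50^64 ≡ 437^2 = 190969 ≡ 115 (mod 461)
50^128 ≡ 115^2 = 13225 ≡ 317 (mod 461)
50^256 ≡ 317^2 = 100489 ≡ 452 (mod 461)
50^512 ≡ 452^2 = 204304 ≡ 81 (mod 461)
50^1024 ≡ 81^2 = 6561 ≡ 107 (mod 461)
50^2048 ≡ 107^2 = 11449 ≡ 385 (mod 461)
50^3815 = 50^2048 · 50^1024 · 50^512 · 50^128 · 50^64 · 50^32 · 50^4 · 50^2 · 50^1 ≡ 385 · 107 · 81 · 317 · 115 · 437 · 223 · 195 · 50 (mod 461).
Accumulate the product:
385 · 107 = 41195 ≡ 166
166 · 81 = 13446 ≡ 77
77 · 317 = 24409 ≡ 437
437 · 115 = 50255 ≡ 6
6 · 437 = 2622 ≡ 317
317 · 223 = 70691 ≡ 158
158 · 195 = 30810 ≡ 384
384 · 50 = 19200 ≡ 299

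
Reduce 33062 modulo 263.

33062 = 125*263 + 187, so 33062 ≡ 187 (mod 263).

187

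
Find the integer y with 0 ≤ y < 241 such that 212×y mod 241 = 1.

By the extended Euclidean algorithm:
241 = 1·212 + 29
212 = 7·29 + 9
29 = 3·9 + 2
9 = 4·2 + 1
2 = 2·1 + 0
gcd(212, 241) = 1, so the inverse exists.
Bézout: 1 = −95·241 + 108·212.
So 212⁻¹ ≡ 108 (mod 241).

108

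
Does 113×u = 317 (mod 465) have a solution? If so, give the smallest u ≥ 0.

gcd(113, 465) = 1, so a unique solution mod 465 exists.
113⁻¹ ≡ 107 (mod 465).
u ≡ 107×317 ≡ 439 (mod 465).

439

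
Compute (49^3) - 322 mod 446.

(49)^3 ≡ 351 (mod 446)
351 - 322 = 29

29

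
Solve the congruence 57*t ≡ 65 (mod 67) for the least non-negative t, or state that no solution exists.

gcd(57, 67) = 1, so a unique solution mod 67 exists.
57⁻¹ ≡ 20 (mod 67).
t ≡ 20*65 ≡ 27 (mod 67).

27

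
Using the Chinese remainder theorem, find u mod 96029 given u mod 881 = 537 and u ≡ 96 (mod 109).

53397

881⁻¹ mod 109: 881×97 ≡ 1 (mod 109), so 881⁻¹ ≡ 97.
u = 537 + 881×((96 − 537)×97 mod 109) = 537 + 881×60 = 53397.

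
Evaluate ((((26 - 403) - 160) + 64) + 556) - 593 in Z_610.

26 - 403 = -377 ≡ 233 (mod 610)
233 - 160 = 73
73 + 64 = 137
137 + 556 = 693 ≡ 83 (mod 610)
83 - 593 = -510 ≡ 100 (mod 610)

100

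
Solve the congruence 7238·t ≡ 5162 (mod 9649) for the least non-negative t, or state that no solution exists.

270

gcd(7238, 9649) = 1, so a unique solution mod 9649 exists.
7238⁻¹ ≡ 7720 (mod 9649).
t ≡ 7720·5162 ≡ 270 (mod 9649).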